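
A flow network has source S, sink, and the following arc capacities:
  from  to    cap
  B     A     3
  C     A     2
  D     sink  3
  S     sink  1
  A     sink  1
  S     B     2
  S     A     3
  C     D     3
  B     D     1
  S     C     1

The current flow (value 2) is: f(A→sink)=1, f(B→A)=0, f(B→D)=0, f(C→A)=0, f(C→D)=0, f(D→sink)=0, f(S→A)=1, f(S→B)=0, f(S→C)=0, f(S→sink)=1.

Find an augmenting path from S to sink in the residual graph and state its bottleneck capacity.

S→C→D→sink, bottleneck 1

Residual along S→C→D→sink: S→C: 1, C→D: 3, D→sink: 3.
Bottleneck = min = 1.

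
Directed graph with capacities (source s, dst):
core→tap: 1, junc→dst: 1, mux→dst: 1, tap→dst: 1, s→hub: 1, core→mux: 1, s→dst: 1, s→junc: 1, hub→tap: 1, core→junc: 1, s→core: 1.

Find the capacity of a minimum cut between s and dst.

Max flow = 4 (via 4 augmenting paths).
In the residual at optimum, the set reachable from s is {s}.
Cut edges: s→hub (cap 1), s→core (cap 1), s→junc (cap 1), s→dst (cap 1). Sum = 4.

4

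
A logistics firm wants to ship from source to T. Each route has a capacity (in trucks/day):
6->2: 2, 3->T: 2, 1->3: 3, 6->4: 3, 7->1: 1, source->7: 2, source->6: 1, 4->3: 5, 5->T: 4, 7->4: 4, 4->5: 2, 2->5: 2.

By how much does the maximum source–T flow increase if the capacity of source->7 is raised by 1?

1

Original max flow = 3.
After raising cap(source->7), augmenting paths through that edge carry 1 more unit.
New max flow = 4. Increase = 1.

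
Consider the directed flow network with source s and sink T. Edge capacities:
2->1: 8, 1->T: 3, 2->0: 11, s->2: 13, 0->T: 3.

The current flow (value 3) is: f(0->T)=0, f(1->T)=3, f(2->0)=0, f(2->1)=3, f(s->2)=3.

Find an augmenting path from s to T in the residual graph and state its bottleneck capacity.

s->2->0->T, bottleneck 3

Residual along s->2->0->T: s->2: 10, 2->0: 11, 0->T: 3.
Bottleneck = min = 3.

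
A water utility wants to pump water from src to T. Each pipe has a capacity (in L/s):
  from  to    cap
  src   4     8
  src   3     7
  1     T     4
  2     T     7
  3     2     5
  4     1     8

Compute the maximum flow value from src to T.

Augment src→3→2→T: bottleneck 5. Total 5.
Augment src→4→1→T: bottleneck 4. Total 9.
No augmenting path remains in the residual graph.

9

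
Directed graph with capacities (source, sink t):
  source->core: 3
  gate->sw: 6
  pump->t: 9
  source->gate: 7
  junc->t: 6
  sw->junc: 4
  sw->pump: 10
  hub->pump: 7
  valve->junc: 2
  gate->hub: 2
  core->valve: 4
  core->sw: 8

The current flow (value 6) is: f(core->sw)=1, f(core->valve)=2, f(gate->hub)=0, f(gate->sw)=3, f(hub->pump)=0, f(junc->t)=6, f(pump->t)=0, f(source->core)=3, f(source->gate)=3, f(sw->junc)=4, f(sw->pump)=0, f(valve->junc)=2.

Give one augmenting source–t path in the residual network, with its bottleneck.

source->gate->sw->pump->t, bottleneck 3

Residual along source->gate->sw->pump->t: source->gate: 4, gate->sw: 3, sw->pump: 10, pump->t: 9.
Bottleneck = min = 3.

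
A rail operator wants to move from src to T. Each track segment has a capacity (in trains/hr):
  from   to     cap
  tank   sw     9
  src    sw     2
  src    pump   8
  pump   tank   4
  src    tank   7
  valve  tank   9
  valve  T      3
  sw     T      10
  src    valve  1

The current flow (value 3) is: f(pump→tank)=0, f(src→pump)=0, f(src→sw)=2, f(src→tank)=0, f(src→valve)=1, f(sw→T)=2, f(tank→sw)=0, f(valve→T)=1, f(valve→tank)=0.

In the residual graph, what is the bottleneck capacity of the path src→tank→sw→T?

Residual capacities along the path: src→tank: 7, tank→sw: 9, sw→T: 8.
Minimum is 7.

7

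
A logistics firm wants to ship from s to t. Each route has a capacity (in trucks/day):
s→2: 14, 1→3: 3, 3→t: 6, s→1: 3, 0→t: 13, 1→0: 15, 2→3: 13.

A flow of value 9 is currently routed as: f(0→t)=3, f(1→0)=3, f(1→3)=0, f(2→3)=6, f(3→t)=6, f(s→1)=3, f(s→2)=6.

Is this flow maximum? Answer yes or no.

Residual reachable from s: {2, 3, s}; t is not reachable.
Saturated cut: s→1, 3→t with total capacity 9 = current flow value. Flow is maximum.

Yes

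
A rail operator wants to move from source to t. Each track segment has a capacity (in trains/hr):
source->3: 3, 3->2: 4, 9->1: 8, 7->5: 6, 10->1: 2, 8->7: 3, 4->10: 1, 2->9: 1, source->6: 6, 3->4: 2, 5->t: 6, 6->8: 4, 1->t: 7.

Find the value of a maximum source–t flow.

Augment source->6->8->7->5->t: bottleneck 3. Total 3.
Augment source->3->4->10->1->t: bottleneck 1. Total 4.
Augment source->3->2->9->1->t: bottleneck 1. Total 5.
No augmenting path remains in the residual graph.

5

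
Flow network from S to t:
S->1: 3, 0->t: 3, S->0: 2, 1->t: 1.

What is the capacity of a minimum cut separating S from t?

3

Max flow = 3 (via 2 augmenting paths).
In the residual at optimum, the set reachable from S is {1, S}.
Cut edges: S->0 (cap 2), 1->t (cap 1). Sum = 3.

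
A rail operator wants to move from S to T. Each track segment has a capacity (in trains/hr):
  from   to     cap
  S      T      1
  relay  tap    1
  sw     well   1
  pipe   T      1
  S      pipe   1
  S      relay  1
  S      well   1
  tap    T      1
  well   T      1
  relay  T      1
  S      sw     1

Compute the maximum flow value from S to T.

Augment S->T: bottleneck 1. Total 1.
Augment S->relay->T: bottleneck 1. Total 2.
Augment S->pipe->T: bottleneck 1. Total 3.
Augment S->well->T: bottleneck 1. Total 4.
No augmenting path remains in the residual graph.

4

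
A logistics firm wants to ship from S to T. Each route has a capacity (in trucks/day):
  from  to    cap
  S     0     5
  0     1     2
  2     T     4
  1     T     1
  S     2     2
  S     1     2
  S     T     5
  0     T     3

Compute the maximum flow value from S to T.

11

Augment S→T: bottleneck 5. Total 5.
Augment S→2→T: bottleneck 2. Total 7.
Augment S→0→T: bottleneck 3. Total 10.
Augment S→1→T: bottleneck 1. Total 11.
No augmenting path remains in the residual graph.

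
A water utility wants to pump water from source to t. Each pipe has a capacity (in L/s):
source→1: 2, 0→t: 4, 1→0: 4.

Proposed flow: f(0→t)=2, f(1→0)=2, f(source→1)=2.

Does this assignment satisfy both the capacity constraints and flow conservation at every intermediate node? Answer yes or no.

Every edge has 0 ≤ f(e) ≤ cap(e).
At each intermediate node, inflow equals outflow.

Yes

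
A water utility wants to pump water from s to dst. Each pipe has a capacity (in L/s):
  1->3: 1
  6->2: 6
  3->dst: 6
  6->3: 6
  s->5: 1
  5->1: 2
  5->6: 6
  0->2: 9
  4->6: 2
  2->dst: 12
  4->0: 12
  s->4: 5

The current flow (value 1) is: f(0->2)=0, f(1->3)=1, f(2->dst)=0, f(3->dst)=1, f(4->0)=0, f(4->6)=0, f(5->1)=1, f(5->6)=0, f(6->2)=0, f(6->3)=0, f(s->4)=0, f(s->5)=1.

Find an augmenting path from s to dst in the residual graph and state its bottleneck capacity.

s->4->6->3->dst, bottleneck 2

Residual along s->4->6->3->dst: s->4: 5, 4->6: 2, 6->3: 6, 3->dst: 5.
Bottleneck = min = 2.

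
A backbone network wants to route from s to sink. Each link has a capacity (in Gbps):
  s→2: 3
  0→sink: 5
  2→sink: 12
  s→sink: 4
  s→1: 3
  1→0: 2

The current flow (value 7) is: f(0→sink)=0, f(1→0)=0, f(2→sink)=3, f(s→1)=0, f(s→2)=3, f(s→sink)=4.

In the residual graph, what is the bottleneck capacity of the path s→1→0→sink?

Residual capacities along the path: s→1: 3, 1→0: 2, 0→sink: 5.
Minimum is 2.

2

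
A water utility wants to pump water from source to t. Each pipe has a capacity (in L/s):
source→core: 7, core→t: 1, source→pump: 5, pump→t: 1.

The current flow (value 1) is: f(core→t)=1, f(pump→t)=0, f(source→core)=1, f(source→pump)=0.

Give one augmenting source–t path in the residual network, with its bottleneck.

source→pump→t, bottleneck 1

Residual along source→pump→t: source→pump: 5, pump→t: 1.
Bottleneck = min = 1.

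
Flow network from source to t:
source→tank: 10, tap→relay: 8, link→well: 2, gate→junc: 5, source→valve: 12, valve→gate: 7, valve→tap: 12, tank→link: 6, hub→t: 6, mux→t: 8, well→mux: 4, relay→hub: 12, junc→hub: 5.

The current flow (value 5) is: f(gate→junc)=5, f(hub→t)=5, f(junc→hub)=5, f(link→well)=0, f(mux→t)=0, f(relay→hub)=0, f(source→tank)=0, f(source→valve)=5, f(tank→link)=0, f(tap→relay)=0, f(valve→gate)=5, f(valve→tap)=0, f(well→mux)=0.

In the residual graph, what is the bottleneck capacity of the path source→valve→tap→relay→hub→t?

Residual capacities along the path: source→valve: 7, valve→tap: 12, tap→relay: 8, relay→hub: 12, hub→t: 1.
Minimum is 1.

1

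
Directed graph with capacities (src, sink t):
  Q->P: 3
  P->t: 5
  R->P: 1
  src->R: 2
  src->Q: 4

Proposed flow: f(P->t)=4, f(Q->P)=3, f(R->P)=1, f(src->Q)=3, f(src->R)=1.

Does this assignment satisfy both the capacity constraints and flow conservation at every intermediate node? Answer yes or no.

Yes

Every edge has 0 ≤ f(e) ≤ cap(e).
At each intermediate node, inflow equals outflow.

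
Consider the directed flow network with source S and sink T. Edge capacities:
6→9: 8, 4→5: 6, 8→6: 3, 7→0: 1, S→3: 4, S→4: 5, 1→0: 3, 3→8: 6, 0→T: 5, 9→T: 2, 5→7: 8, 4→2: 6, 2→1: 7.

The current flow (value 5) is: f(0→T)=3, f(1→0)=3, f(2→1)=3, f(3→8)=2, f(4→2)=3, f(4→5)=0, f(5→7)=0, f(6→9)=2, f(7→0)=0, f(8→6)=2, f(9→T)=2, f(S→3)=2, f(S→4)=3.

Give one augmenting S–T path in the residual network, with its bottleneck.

S→4→5→7→0→T, bottleneck 1

Residual along S→4→5→7→0→T: S→4: 2, 4→5: 6, 5→7: 8, 7→0: 1, 0→T: 2.
Bottleneck = min = 1.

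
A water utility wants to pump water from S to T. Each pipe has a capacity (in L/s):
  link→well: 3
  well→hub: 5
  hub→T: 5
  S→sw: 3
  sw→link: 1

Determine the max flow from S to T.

Augment S→sw→link→well→hub→T: bottleneck 1. Total 1.
No augmenting path remains in the residual graph.

1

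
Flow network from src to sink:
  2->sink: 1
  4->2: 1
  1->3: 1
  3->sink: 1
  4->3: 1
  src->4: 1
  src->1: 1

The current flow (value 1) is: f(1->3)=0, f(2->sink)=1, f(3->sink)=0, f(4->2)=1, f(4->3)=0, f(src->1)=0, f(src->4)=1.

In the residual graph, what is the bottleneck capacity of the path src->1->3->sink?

Residual capacities along the path: src->1: 1, 1->3: 1, 3->sink: 1.
Minimum is 1.

1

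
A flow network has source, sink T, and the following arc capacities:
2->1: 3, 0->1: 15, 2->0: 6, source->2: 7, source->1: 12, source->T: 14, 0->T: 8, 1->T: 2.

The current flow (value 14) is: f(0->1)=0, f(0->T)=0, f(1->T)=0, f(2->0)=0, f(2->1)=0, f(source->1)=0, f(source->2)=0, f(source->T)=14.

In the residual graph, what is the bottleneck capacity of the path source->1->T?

Residual capacities along the path: source->1: 12, 1->T: 2.
Minimum is 2.

2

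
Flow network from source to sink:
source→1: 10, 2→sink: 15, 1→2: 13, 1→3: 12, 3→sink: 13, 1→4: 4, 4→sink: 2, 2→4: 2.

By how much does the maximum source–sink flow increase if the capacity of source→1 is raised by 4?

Original max flow = 10.
After raising cap(source→1), augmenting paths through that edge carry 4 more units.
New max flow = 14. Increase = 4.

4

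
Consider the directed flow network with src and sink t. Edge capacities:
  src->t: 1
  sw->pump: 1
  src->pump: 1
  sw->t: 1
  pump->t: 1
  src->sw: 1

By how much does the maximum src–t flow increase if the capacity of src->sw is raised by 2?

Original max flow = 3.
Even with extra capacity on src->sw, another cut of capacity 3 remains binding.
New max flow = 3. Increase = 0.

0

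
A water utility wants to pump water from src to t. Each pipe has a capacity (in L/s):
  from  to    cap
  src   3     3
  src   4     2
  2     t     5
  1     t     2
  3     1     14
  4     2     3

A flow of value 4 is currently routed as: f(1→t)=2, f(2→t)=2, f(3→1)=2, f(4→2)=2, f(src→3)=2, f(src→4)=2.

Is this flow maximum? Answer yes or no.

Yes

Residual reachable from src: {1, 3, src}; t is not reachable.
Saturated cut: src→4, 1→t with total capacity 4 = current flow value. Flow is maximum.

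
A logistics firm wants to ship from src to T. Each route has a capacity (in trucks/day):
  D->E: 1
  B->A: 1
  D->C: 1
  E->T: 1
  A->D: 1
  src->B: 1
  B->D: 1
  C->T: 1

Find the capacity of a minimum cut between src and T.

1

Max flow = 1 (via 1 augmenting path).
In the residual at optimum, the set reachable from src is {src}.
Cut edges: src->B (cap 1). Sum = 1.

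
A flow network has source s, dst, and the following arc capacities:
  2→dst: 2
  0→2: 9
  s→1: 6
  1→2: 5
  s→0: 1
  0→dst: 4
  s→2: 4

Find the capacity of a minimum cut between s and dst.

3

Max flow = 3 (via 2 augmenting paths).
In the residual at optimum, the set reachable from s is {1, 2, s}.
Cut edges: s→0 (cap 1), 2→dst (cap 2). Sum = 3.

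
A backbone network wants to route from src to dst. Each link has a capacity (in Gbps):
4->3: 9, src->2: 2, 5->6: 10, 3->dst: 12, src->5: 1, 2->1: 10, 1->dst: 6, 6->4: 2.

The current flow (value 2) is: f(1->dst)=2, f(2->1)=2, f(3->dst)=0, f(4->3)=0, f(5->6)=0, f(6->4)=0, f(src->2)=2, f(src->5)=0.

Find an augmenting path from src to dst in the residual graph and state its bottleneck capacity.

src->5->6->4->3->dst, bottleneck 1

Residual along src->5->6->4->3->dst: src->5: 1, 5->6: 10, 6->4: 2, 4->3: 9, 3->dst: 12.
Bottleneck = min = 1.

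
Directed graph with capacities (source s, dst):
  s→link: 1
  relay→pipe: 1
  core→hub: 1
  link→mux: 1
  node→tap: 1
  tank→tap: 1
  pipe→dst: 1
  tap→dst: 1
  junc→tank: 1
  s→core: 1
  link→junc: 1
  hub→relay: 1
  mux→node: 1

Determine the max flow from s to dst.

2

Augment s→link→junc→tank→tap→dst: bottleneck 1. Total 1.
Augment s→core→hub→relay→pipe→dst: bottleneck 1. Total 2.
No augmenting path remains in the residual graph.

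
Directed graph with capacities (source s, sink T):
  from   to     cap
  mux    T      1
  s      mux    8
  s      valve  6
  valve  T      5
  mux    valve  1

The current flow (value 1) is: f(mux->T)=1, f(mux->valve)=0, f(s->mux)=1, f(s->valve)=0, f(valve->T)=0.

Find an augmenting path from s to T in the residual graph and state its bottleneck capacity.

Residual along s->valve->T: s->valve: 6, valve->T: 5.
Bottleneck = min = 5.

s->valve->T, bottleneck 5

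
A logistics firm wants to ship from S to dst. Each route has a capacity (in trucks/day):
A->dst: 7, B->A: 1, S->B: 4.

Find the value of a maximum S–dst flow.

Augment S->B->A->dst: bottleneck 1. Total 1.
No augmenting path remains in the residual graph.

1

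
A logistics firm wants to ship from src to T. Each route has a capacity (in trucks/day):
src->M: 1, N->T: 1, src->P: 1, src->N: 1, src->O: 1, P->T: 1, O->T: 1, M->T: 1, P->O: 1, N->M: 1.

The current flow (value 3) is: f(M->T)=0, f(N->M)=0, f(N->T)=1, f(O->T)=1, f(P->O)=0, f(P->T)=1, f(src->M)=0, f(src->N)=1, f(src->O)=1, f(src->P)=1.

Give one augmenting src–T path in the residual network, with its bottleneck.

Residual along src->M->T: src->M: 1, M->T: 1.
Bottleneck = min = 1.

src->M->T, bottleneck 1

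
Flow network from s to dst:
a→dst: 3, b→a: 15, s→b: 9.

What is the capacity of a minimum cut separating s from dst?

3

Max flow = 3 (via 1 augmenting path).
In the residual at optimum, the set reachable from s is {a, b, s}.
Cut edges: a→dst (cap 3). Sum = 3.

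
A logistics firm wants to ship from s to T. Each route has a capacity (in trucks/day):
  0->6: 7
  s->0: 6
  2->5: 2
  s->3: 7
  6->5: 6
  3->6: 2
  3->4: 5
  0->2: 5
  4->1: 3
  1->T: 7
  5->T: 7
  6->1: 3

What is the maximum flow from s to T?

Augment s->0->2->5->T: bottleneck 2. Total 2.
Augment s->0->6->5->T: bottleneck 4. Total 6.
Augment s->3->6->5->T: bottleneck 1. Total 7.
Augment s->3->6->1->T: bottleneck 1. Total 8.
Augment s->3->4->1->T: bottleneck 3. Total 11.
No augmenting path remains in the residual graph.

11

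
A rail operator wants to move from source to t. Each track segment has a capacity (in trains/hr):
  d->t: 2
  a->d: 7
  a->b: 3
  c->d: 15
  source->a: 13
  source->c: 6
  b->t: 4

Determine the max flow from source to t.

5

Augment source->a->b->t: bottleneck 3. Total 3.
Augment source->a->d->t: bottleneck 2. Total 5.
No augmenting path remains in the residual graph.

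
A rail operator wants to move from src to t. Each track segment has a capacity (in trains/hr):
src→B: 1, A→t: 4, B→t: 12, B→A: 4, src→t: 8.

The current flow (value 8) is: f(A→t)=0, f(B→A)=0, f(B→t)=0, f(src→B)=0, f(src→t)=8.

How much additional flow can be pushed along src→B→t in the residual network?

Residual capacities along the path: src→B: 1, B→t: 12.
Minimum is 1.

1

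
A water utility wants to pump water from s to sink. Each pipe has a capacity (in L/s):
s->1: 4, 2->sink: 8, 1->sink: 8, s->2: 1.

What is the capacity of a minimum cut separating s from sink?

5

Max flow = 5 (via 2 augmenting paths).
In the residual at optimum, the set reachable from s is {s}.
Cut edges: s->2 (cap 1), s->1 (cap 4). Sum = 5.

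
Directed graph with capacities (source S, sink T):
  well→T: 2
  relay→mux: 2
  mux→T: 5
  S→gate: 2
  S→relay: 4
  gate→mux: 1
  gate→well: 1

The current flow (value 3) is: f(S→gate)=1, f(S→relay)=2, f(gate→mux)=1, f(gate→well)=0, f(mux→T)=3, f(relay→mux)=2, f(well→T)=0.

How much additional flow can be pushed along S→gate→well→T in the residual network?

Residual capacities along the path: S→gate: 1, gate→well: 1, well→T: 2.
Minimum is 1.

1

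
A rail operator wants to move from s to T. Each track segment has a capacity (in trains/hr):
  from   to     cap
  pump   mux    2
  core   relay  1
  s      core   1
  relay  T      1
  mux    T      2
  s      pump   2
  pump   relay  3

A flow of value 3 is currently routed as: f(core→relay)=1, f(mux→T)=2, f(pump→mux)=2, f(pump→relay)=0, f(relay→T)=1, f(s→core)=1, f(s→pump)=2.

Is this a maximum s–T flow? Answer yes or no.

Residual reachable from s: {s}; T is not reachable.
Saturated cut: s→pump, s→core with total capacity 3 = current flow value. Flow is maximum.

Yes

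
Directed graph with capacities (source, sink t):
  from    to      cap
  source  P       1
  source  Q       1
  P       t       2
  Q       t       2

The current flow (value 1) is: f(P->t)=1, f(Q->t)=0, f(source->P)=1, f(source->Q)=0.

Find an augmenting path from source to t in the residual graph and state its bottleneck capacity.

Residual along source->Q->t: source->Q: 1, Q->t: 2.
Bottleneck = min = 1.

source->Q->t, bottleneck 1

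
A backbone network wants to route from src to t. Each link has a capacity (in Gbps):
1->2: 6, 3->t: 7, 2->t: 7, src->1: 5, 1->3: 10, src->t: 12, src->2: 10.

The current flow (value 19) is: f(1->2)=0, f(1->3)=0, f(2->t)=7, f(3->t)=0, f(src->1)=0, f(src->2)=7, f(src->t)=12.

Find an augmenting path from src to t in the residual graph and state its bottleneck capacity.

Residual along src->1->3->t: src->1: 5, 1->3: 10, 3->t: 7.
Bottleneck = min = 5.

src->1->3->t, bottleneck 5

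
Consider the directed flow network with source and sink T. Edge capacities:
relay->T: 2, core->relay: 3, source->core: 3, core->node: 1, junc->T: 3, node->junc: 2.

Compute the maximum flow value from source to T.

3

Augment source->core->relay->T: bottleneck 2. Total 2.
Augment source->core->node->junc->T: bottleneck 1. Total 3.
No augmenting path remains in the residual graph.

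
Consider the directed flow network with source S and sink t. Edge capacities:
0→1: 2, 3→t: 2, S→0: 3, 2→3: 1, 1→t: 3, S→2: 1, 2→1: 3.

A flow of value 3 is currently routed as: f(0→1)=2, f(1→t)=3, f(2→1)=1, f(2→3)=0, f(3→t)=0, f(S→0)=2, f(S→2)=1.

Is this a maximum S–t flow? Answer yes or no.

Yes

Residual reachable from S: {0, S}; t is not reachable.
Saturated cut: S→2, 0→1 with total capacity 3 = current flow value. Flow is maximum.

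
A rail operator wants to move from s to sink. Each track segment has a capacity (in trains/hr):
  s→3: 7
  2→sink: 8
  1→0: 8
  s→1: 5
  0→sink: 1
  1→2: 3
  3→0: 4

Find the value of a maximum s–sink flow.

Augment s→1→2→sink: bottleneck 3. Total 3.
Augment s→1→0→sink: bottleneck 1. Total 4.
No augmenting path remains in the residual graph.

4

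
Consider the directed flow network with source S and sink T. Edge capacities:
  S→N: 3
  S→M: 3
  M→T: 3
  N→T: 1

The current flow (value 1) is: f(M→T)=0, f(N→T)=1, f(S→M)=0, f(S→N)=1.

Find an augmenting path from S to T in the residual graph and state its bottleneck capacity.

Residual along S→M→T: S→M: 3, M→T: 3.
Bottleneck = min = 3.

S→M→T, bottleneck 3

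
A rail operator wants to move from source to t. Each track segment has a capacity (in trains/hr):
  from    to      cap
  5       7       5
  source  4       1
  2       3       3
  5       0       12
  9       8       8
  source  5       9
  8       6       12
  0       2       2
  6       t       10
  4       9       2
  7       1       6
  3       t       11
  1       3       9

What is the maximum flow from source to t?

Augment source→5→7→1→3→t: bottleneck 5. Total 5.
Augment source→5→0→2→3→t: bottleneck 2. Total 7.
Augment source→4→9→8→6→t: bottleneck 1. Total 8.
No augmenting path remains in the residual graph.

8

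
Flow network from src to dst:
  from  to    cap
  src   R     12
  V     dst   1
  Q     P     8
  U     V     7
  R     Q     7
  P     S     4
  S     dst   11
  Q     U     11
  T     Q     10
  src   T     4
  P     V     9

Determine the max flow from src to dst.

5

Augment src->R->Q->U->V->dst: bottleneck 1. Total 1.
Augment src->R->Q->P->S->dst: bottleneck 4. Total 5.
No augmenting path remains in the residual graph.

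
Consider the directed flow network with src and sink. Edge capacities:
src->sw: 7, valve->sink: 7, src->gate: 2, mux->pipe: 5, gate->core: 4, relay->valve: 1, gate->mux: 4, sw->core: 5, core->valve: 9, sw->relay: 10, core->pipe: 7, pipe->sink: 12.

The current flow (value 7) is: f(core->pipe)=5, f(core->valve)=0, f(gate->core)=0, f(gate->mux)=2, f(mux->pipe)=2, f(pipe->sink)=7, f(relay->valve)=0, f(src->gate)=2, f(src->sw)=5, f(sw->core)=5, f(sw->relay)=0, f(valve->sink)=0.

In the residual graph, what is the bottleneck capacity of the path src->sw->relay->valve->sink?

1

Residual capacities along the path: src->sw: 2, sw->relay: 10, relay->valve: 1, valve->sink: 7.
Minimum is 1.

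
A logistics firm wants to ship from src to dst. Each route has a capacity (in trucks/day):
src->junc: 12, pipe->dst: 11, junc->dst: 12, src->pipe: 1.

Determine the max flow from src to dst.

Augment src->junc->dst: bottleneck 12. Total 12.
Augment src->pipe->dst: bottleneck 1. Total 13.
No augmenting path remains in the residual graph.

13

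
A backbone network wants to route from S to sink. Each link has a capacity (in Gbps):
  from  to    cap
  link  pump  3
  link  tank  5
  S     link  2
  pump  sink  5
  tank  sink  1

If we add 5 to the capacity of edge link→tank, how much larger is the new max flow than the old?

0

Original max flow = 2.
Edge link→tank does not cross the min cut (source side {S}), so extra capacity there cannot help.
New max flow = 2. Increase = 0.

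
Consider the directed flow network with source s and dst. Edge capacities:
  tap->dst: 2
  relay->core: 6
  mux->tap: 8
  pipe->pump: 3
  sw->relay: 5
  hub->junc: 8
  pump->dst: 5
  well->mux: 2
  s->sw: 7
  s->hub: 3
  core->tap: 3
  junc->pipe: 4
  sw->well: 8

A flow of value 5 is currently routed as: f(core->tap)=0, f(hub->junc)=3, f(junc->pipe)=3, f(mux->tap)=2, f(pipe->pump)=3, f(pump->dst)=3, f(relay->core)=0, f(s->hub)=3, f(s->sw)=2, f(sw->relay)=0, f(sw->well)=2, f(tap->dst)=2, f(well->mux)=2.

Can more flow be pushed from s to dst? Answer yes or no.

No

Residual reachable from s: {core, mux, relay, s, sw, tap, well}; dst is not reachable.
Saturated cut: s->hub, tap->dst with total capacity 5 = current flow value. Flow is maximum.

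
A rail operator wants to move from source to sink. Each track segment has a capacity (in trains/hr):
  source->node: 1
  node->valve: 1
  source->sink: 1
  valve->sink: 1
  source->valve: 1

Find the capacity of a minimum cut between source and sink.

Max flow = 2 (via 2 augmenting paths).
In the residual at optimum, the set reachable from source is {node, source, valve}.
Cut edges: source->sink (cap 1), valve->sink (cap 1). Sum = 2.

2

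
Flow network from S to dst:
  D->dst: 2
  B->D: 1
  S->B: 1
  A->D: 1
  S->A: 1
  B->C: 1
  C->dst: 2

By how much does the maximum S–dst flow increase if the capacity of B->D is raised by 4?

Original max flow = 2.
Edge B->D does not cross the min cut (source side {S}), so extra capacity there cannot help.
New max flow = 2. Increase = 0.

0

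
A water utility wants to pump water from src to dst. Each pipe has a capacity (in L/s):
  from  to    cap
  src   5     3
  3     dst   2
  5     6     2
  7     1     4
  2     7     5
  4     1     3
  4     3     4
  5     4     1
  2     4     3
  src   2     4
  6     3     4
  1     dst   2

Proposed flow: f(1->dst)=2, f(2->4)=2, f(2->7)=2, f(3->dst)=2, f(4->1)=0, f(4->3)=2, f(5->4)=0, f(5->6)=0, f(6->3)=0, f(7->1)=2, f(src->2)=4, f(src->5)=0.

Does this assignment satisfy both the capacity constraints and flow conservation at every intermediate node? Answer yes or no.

Yes

Every edge has 0 ≤ f(e) ≤ cap(e).
At each intermediate node, inflow equals outflow.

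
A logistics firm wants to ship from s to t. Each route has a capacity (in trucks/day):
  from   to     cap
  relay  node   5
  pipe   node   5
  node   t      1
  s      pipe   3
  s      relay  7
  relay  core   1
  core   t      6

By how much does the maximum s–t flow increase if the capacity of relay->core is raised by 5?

Original max flow = 2.
After raising cap(relay->core), augmenting paths through that edge carry 5 more units.
New max flow = 7. Increase = 5.

5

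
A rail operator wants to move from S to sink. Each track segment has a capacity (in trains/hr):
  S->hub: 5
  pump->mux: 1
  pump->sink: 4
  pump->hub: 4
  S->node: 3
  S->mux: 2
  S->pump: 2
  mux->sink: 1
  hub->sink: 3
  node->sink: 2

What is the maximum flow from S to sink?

8

Augment S->pump->sink: bottleneck 2. Total 2.
Augment S->hub->sink: bottleneck 3. Total 5.
Augment S->node->sink: bottleneck 2. Total 7.
Augment S->mux->sink: bottleneck 1. Total 8.
No augmenting path remains in the residual graph.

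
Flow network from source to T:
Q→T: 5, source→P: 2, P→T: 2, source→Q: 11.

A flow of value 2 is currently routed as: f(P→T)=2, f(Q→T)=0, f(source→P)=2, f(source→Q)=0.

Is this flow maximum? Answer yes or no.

No

Residual path source→Q→T has bottleneck 5 > 0.
Pushing 5 along it raises the flow to 7, so the given flow is not maximum.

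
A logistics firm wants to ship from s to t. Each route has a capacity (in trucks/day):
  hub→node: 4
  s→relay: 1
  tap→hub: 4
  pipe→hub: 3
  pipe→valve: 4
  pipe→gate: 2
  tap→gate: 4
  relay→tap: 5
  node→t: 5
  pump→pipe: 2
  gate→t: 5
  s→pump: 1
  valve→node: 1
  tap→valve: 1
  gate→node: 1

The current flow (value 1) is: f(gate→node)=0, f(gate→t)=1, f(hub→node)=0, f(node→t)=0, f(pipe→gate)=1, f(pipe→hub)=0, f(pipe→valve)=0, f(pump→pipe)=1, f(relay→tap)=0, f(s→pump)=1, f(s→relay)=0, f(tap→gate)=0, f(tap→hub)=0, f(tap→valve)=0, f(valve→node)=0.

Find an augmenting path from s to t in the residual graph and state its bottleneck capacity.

s→relay→tap→gate→t, bottleneck 1

Residual along s→relay→tap→gate→t: s→relay: 1, relay→tap: 5, tap→gate: 4, gate→t: 4.
Bottleneck = min = 1.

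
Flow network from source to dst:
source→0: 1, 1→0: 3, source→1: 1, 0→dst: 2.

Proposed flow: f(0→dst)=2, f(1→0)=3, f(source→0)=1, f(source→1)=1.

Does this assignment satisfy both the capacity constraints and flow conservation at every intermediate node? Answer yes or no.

Conservation fails at 1: inflow 1 ≠ outflow 3.

No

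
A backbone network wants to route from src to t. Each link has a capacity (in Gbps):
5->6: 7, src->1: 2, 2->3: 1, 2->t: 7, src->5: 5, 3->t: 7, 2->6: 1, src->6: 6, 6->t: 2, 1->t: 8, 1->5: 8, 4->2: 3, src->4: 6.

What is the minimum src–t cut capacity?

7

Max flow = 7 (via 3 augmenting paths).
In the residual at optimum, the set reachable from src is {4, 5, 6, src}.
Cut edges: src->1 (cap 2), 4->2 (cap 3), 6->t (cap 2). Sum = 7.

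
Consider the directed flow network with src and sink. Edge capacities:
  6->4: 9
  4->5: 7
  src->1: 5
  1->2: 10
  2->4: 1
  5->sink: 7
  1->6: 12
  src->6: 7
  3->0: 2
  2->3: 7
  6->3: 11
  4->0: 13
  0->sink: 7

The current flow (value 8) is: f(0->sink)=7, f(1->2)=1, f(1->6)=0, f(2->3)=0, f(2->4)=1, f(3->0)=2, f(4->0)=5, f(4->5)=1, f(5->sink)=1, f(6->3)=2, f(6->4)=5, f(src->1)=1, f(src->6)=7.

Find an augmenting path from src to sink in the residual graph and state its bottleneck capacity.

src->1->6->4->5->sink, bottleneck 4

Residual along src->1->6->4->5->sink: src->1: 4, 1->6: 12, 6->4: 4, 4->5: 6, 5->sink: 6.
Bottleneck = min = 4.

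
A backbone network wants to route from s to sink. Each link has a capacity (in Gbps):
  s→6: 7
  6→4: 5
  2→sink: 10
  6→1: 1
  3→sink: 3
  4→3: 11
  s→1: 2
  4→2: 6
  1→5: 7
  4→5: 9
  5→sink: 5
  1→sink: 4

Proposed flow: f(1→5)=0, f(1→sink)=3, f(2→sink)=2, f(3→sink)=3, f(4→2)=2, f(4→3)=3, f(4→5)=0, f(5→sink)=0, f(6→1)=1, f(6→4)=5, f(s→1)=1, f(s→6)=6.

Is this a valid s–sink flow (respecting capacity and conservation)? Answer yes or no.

No

Conservation fails at 1: inflow 2 ≠ outflow 3.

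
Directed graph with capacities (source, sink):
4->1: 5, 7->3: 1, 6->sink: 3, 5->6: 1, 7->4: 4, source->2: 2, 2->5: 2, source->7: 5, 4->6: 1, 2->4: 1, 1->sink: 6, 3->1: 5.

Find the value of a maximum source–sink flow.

Augment source->2->5->6->sink: bottleneck 1. Total 1.
Augment source->2->4->6->sink: bottleneck 1. Total 2.
Augment source->7->4->1->sink: bottleneck 4. Total 6.
Augment source->7->3->1->sink: bottleneck 1. Total 7.
No augmenting path remains in the residual graph.

7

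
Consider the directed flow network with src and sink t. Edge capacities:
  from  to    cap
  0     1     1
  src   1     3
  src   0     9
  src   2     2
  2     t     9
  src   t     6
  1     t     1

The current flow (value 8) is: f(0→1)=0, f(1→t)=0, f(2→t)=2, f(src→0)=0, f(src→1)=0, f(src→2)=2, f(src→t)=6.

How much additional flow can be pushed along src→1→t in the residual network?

1

Residual capacities along the path: src→1: 3, 1→t: 1.
Minimum is 1.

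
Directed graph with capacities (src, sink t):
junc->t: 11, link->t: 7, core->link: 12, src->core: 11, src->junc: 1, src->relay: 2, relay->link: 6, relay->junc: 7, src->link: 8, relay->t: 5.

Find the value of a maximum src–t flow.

10

Augment src->relay->t: bottleneck 2. Total 2.
Augment src->link->t: bottleneck 7. Total 9.
Augment src->junc->t: bottleneck 1. Total 10.
No augmenting path remains in the residual graph.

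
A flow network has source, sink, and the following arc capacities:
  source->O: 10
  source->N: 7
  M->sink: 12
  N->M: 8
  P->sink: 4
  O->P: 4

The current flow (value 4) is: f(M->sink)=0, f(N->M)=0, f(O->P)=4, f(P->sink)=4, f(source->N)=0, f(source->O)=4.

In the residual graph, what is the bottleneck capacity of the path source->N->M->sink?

7

Residual capacities along the path: source->N: 7, N->M: 8, M->sink: 12.
Minimum is 7.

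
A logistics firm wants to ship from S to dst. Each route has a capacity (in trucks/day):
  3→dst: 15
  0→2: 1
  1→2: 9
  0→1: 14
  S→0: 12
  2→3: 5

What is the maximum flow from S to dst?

Augment S→0→2→3→dst: bottleneck 1. Total 1.
Augment S→0→1→2→3→dst: bottleneck 4. Total 5.
No augmenting path remains in the residual graph.

5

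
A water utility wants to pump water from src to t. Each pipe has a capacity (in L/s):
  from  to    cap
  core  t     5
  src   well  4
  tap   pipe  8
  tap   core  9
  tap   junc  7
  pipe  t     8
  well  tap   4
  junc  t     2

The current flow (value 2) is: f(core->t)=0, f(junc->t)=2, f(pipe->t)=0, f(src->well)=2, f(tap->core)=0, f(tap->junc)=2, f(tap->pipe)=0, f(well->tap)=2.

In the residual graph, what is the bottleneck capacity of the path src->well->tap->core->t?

Residual capacities along the path: src->well: 2, well->tap: 2, tap->core: 9, core->t: 5.
Minimum is 2.

2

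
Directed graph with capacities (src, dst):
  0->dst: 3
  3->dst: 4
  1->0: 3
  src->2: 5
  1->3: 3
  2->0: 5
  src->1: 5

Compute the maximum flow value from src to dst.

Augment src->1->3->dst: bottleneck 3. Total 3.
Augment src->1->0->dst: bottleneck 2. Total 5.
Augment src->2->0->dst: bottleneck 1. Total 6.
No augmenting path remains in the residual graph.

6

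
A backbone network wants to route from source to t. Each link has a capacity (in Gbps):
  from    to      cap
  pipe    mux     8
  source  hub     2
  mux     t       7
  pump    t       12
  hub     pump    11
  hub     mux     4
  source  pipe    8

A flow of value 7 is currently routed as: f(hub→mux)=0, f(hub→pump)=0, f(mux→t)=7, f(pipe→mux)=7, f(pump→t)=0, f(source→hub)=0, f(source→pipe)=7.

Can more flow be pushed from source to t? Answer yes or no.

Residual path source→hub→pump→t has bottleneck 2 > 0.
Pushing 2 along it raises the flow to 9, so the given flow is not maximum.

Yes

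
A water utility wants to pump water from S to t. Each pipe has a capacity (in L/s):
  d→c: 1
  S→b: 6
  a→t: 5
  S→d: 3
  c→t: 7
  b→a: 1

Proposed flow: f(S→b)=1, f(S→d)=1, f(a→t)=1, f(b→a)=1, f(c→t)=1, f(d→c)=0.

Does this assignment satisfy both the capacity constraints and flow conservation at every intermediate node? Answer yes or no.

Conservation fails at d: inflow 1 ≠ outflow 0.

No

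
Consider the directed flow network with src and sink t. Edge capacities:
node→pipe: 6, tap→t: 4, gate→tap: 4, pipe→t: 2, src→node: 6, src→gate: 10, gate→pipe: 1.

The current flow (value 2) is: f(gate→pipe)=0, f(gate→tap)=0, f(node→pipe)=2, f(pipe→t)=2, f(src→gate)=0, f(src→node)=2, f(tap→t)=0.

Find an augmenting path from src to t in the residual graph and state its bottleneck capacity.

Residual along src→gate→tap→t: src→gate: 10, gate→tap: 4, tap→t: 4.
Bottleneck = min = 4.

src→gate→tap→t, bottleneck 4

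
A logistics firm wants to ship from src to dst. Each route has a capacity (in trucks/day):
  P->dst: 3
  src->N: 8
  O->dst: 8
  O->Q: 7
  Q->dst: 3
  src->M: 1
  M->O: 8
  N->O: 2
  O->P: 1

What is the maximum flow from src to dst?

Augment src->M->O->dst: bottleneck 1. Total 1.
Augment src->N->O->dst: bottleneck 2. Total 3.
No augmenting path remains in the residual graph.

3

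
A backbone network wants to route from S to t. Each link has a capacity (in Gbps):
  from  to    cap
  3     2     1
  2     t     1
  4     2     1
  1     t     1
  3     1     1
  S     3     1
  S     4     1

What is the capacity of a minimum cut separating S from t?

2

Max flow = 2 (via 2 augmenting paths).
In the residual at optimum, the set reachable from S is {S}.
Cut edges: S→4 (cap 1), S→3 (cap 1). Sum = 2.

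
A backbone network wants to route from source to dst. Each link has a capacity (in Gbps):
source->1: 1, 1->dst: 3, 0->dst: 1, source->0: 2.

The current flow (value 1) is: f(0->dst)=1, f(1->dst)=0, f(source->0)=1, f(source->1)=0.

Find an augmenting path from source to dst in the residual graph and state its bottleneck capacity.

Residual along source->1->dst: source->1: 1, 1->dst: 3.
Bottleneck = min = 1.

source->1->dst, bottleneck 1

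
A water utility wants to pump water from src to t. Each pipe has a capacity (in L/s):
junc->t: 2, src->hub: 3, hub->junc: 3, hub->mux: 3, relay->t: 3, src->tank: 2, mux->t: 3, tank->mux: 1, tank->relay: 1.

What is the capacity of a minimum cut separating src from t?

Max flow = 5 (via 4 augmenting paths).
In the residual at optimum, the set reachable from src is {src}.
Cut edges: src->tank (cap 2), src->hub (cap 3). Sum = 5.

5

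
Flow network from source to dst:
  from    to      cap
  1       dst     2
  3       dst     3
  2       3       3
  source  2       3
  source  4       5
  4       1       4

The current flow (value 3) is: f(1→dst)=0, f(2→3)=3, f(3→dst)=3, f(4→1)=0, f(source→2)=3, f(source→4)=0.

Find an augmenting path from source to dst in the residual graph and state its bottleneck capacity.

source→4→1→dst, bottleneck 2

Residual along source→4→1→dst: source→4: 5, 4→1: 4, 1→dst: 2.
Bottleneck = min = 2.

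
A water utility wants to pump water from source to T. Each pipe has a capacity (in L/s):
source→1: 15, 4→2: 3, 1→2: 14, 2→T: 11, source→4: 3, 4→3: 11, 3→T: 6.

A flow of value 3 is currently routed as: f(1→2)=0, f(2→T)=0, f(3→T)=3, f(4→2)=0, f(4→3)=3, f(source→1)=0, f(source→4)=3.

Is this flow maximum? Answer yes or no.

Residual path source→1→2→T has bottleneck 11 > 0.
Pushing 11 along it raises the flow to 14, so the given flow is not maximum.

No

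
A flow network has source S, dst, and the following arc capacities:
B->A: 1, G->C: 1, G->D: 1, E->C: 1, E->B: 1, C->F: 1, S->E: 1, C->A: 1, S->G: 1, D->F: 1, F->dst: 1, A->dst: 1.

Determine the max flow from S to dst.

Augment S->G->D->F->dst: bottleneck 1. Total 1.
Augment S->E->C->A->dst: bottleneck 1. Total 2.
No augmenting path remains in the residual graph.

2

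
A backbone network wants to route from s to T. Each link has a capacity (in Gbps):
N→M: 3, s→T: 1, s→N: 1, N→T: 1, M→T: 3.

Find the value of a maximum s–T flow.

2

Augment s→T: bottleneck 1. Total 1.
Augment s→N→T: bottleneck 1. Total 2.
No augmenting path remains in the residual graph.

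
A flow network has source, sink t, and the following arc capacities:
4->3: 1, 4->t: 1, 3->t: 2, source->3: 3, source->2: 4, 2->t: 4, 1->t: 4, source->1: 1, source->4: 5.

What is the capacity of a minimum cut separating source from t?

8

Max flow = 8 (via 4 augmenting paths).
In the residual at optimum, the set reachable from source is {3, 4, source}.
Cut edges: source->1 (cap 1), source->2 (cap 4), 4->t (cap 1), 3->t (cap 2). Sum = 8.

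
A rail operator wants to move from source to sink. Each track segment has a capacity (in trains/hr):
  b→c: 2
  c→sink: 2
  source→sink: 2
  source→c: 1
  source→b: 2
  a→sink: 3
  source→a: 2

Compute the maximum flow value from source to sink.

Augment source→sink: bottleneck 2. Total 2.
Augment source→a→sink: bottleneck 2. Total 4.
Augment source→c→sink: bottleneck 1. Total 5.
Augment source→b→c→sink: bottleneck 1. Total 6.
No augmenting path remains in the residual graph.

6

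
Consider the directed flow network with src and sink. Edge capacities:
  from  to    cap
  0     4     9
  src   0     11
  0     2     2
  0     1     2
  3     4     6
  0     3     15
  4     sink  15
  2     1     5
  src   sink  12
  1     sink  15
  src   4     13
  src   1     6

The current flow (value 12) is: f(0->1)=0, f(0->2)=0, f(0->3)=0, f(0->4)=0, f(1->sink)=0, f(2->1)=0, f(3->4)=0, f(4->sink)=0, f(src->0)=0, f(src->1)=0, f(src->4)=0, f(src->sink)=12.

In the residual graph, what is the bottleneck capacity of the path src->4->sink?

Residual capacities along the path: src->4: 13, 4->sink: 15.
Minimum is 13.

13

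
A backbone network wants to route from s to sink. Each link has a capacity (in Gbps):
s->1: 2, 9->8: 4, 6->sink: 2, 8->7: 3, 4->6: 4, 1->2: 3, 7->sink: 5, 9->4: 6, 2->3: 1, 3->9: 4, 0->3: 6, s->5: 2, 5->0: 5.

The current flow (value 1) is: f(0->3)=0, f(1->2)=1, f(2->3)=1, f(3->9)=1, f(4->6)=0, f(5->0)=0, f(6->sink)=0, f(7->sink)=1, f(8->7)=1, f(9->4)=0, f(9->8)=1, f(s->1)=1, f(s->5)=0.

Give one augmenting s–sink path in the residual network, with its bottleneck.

Residual along s->5->0->3->9->8->7->sink: s->5: 2, 5->0: 5, 0->3: 6, 3->9: 3, 9->8: 3, 8->7: 2, 7->sink: 4.
Bottleneck = min = 2.

s->5->0->3->9->8->7->sink, bottleneck 2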